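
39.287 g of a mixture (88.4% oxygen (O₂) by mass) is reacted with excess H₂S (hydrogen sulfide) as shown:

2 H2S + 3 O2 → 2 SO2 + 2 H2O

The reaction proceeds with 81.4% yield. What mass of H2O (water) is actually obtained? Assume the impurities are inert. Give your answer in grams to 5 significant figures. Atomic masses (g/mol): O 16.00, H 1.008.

Pure O2 available = 39.287 g × 0.884 = 34.7297 g.
M(O2) = 2(16.00) = 32.00 g/mol.
M(H2O) = 2(1.008) + 16.00 = 18.016 g/mol.
n(O2) = 34.7297 g / 32.00 g/mol = 1.08530 mol.
From the equation the O2:H2O mole ratio is 3:2, so n(H2O) = 1.08530 × 2/3 = 0.723536 mol.
Mass of H2O = 0.723536 mol × 18.016 g/mol = 13.0352 g.
Actual mass collected = 13.0352 g × 0.814 = 10.6107 g.

10.611 g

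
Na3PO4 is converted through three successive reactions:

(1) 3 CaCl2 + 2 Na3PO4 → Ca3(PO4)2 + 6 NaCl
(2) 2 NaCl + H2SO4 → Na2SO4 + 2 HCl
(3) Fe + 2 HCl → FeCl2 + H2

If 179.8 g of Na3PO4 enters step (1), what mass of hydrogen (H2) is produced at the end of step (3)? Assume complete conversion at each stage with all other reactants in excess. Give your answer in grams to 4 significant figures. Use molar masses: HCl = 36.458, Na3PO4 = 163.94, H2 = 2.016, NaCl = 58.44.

n(Na3PO4) = 179.8 / 163.94 = 1.0967 mol.
Reaction (1): Na3PO4→NaCl ratio 2:6 ⇒ n(NaCl) = 3.2902 mol.
Reaction (2): NaCl→HCl ratio 2:2 ⇒ n(HCl) = 3.2902 mol.
Reaction (3): HCl→H2 ratio 2:1 ⇒ n(H2) = 1.6451 mol.
Mass of H2 = 1.6451 × 2.016 = 3.3165 g.

3.317 g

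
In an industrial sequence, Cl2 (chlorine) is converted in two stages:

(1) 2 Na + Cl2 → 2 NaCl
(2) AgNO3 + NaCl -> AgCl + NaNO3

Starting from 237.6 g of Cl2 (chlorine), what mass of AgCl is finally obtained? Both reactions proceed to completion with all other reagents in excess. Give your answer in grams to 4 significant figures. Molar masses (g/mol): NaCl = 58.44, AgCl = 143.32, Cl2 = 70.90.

960.6 g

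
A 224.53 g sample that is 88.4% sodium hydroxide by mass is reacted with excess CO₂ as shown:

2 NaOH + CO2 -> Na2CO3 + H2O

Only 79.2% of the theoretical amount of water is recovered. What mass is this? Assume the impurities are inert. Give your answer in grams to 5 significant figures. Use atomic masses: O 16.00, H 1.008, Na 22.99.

Pure NaOH available = 224.53 g × 0.884 = 198.485 g.
M(NaOH) = 22.99 + 16.00 + 1.008 = 39.998 g/mol.
M(H2O) = 2(1.008) + 16.00 = 18.016 g/mol.
n(NaOH) = 198.485 g / 39.998 g/mol = 4.96236 mol.
From the equation the NaOH:H2O mole ratio is 2:1, so n(H2O) = 4.96236 × 1/2 = 2.48118 mol.
Mass of H2O = 2.48118 mol × 18.016 g/mol = 44.7009 g.
Actual mass collected = 44.7009 g × 0.792 = 35.4032 g.

35.403 g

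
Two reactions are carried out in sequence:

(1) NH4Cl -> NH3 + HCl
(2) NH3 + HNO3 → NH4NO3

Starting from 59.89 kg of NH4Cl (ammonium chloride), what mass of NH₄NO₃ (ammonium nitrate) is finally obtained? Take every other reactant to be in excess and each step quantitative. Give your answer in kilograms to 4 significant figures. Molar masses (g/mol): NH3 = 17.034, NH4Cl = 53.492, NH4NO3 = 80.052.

89.63 kg

59.89 kg = 59890 g.
n(NH4Cl) = 59890 / 53.492 = 1119.6 mol.
Step 1 gives a 1:1 ratio of NH4Cl to NH3, so n(NH3) = 1119.6 mol.
In step 2 the NH3:NH4NO3 ratio is 1:1, so n(NH4NO3) = 1119.6 mol.
Mass of NH4NO3 = 1119.6 × 80.052 = 89627 g = 89.63 kg.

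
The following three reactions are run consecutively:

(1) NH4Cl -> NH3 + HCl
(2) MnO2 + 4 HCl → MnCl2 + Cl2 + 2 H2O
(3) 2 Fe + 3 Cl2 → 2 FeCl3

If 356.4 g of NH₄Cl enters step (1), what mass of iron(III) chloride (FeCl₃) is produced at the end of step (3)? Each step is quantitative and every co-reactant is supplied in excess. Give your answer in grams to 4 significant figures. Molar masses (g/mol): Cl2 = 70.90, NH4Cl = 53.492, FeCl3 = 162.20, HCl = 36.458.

n(NH4Cl) = 356.4 / 53.492 = 6.6627 mol.
Reaction (1): NH4Cl→HCl ratio 1:1 ⇒ n(HCl) = 6.6627 mol.
Reaction (2): HCl→Cl2 ratio 4:1 ⇒ n(Cl2) = 1.6657 mol.
Reaction (3): Cl2→FeCl3 ratio 3:2 ⇒ n(FeCl3) = 1.1104 mol.
Mass of FeCl3 = 1.1104 × 162.20 = 180.11 g.

180.1 g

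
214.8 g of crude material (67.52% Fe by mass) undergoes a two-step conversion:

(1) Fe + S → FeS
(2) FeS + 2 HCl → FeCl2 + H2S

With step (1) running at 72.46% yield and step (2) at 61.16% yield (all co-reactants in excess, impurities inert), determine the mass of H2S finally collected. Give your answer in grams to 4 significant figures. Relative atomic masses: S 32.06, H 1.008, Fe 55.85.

39.22 g

Pure Fe = 214.8 × 0.6752 = 145.03 g.
M(Fe) = 55.85 g/mol.
M(H2S) = 2(1.008) + 32.06 = 34.076 g/mol.
n(Fe) = 145.03 / 55.85 = 2.5968 mol.
Step 1 (Fe:FeS = 1:1): theoretical n(FeS) = 2.5968 mol; at 72.46% yield, n(FeS) = 1.8817 mol.
Step 2 (FeS:H2S = 1:1): theoretical n(H2S) = 1.8817 mol, so theoretical mass = 1.8817 × 34.076 = 64.120 g.
At 61.16% yield, actual mass of H2S = 64.120 × 0.6116 = 39.216 g.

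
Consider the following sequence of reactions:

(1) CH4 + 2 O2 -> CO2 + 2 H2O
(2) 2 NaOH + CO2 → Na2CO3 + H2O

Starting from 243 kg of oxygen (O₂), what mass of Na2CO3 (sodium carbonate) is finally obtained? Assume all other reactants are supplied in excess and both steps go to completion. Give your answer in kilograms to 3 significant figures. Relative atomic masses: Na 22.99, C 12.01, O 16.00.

M(O2) = 2(16.00) = 32.00 g/mol.
M(Na2CO3) = 2(22.99) + 12.01 + 3(16.00) = 105.99 g/mol.
243 kg = 243000 g.
n(O2) = 243000 / 32.00 = 7594 mol.
Step 1 gives a 2:1 ratio of O2 to CO2, so n(CO2) = 3797 mol.
In step 2 the CO2:Na2CO3 ratio is 1:1, so n(Na2CO3) = 3797 mol.
Mass of Na2CO3 = 3797 × 105.99 = 402400 g = 402 kg.

402 kg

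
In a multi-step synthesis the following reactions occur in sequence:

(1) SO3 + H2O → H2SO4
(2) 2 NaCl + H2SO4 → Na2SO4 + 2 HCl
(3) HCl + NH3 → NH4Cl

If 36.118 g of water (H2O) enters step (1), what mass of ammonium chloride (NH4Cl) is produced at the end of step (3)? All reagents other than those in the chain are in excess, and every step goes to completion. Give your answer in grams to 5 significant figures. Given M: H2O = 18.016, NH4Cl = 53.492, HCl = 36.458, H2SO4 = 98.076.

n(H2O) = 36.118 / 18.016 = 2.00477 mol.
Reaction (1): H2O→H2SO4 ratio 1:1 ⇒ n(H2SO4) = 2.00477 mol.
Reaction (2): H2SO4→HCl ratio 1:2 ⇒ n(HCl) = 4.00955 mol.
Reaction (3): HCl→NH4Cl ratio 1:1 ⇒ n(NH4Cl) = 4.00955 mol.
Mass of NH4Cl = 4.00955 × 53.492 = 214.479 g.

214.48 g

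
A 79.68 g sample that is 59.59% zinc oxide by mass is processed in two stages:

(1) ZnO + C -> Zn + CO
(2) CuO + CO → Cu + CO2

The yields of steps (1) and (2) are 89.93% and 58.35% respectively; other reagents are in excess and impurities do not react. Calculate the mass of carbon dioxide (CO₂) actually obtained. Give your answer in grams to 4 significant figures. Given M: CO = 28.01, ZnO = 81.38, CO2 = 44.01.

Pure ZnO = 79.68 × 0.5959 = 47.481 g.
n(ZnO) = 47.481 / 81.38 = 0.58345 mol.
Step 1 (ZnO:CO = 1:1): theoretical n(CO) = 0.58345 mol; at 89.93% yield, n(CO) = 0.52470 mol.
Step 2 (CO:CO2 = 1:1): theoretical n(CO2) = 0.52470 mol, so theoretical mass = 0.52470 × 44.01 = 23.092 g.
At 58.35% yield, actual mass of CO2 = 23.092 × 0.5835 = 13.474 g.

13.47 g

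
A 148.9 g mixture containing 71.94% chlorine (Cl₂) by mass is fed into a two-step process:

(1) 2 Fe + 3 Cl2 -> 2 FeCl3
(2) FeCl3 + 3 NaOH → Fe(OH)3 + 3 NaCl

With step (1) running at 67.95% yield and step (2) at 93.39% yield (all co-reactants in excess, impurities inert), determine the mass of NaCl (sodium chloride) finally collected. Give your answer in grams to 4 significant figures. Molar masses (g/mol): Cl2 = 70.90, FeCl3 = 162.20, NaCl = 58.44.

112.1 g

Pure Cl2 = 148.9 × 0.7194 = 107.12 g.
n(Cl2) = 107.12 / 70.90 = 1.5108 mol.
Step 1 (Cl2:FeCl3 = 3:2): theoretical n(FeCl3) = 1.0072 mol; at 67.95% yield, n(FeCl3) = 0.68441 mol.
Step 2 (FeCl3:NaCl = 1:3): theoretical n(NaCl) = 2.0532 mol, so theoretical mass = 2.0532 × 58.44 = 119.99 g.
At 93.39% yield, actual mass of NaCl = 119.99 × 0.9339 = 112.06 g.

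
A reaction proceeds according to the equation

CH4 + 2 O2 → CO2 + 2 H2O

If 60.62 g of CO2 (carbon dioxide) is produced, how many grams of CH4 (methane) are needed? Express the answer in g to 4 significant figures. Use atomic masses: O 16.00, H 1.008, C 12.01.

22.10 g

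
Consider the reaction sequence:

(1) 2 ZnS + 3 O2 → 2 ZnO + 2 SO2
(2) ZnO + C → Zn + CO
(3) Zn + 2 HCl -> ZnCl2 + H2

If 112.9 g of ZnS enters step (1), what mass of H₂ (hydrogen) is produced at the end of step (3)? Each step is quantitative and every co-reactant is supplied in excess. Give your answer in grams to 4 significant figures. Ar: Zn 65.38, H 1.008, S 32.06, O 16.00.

M(ZnS) = 65.38 + 32.06 = 97.44 g/mol.
M(H2) = 2(1.008) = 2.016 g/mol.
n(ZnS) = 112.9 / 97.44 = 1.1587 mol.
Reaction (1): ZnS→ZnO ratio 2:2 ⇒ n(ZnO) = 1.1587 mol.
Reaction (2): ZnO→Zn ratio 1:1 ⇒ n(Zn) = 1.1587 mol.
Reaction (3): Zn→H2 ratio 1:1 ⇒ n(H2) = 1.1587 mol.
Mass of H2 = 1.1587 × 2.016 = 2.3359 g.

2.336 g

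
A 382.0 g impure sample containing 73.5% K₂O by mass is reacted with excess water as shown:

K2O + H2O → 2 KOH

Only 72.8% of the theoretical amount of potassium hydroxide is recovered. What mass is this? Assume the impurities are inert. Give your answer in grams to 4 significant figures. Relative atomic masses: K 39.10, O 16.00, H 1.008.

243.5 g

Pure K2O available = 382.0 g × 0.735 = 280.77 g.
M(K2O) = 2(39.10) + 16.00 = 94.20 g/mol.
M(KOH) = 39.10 + 16.00 + 1.008 = 56.108 g/mol.
n(K2O) = 280.77 g / 94.20 g/mol = 2.9806 mol.
From the equation the K2O:KOH mole ratio is 1:2, so n(KOH) = 2.9806 × 2/1 = 5.9611 mol.
Mass of KOH = 5.9611 mol × 56.108 g/mol = 334.47 g.
Actual mass collected = 334.47 g × 0.728 = 243.49 g.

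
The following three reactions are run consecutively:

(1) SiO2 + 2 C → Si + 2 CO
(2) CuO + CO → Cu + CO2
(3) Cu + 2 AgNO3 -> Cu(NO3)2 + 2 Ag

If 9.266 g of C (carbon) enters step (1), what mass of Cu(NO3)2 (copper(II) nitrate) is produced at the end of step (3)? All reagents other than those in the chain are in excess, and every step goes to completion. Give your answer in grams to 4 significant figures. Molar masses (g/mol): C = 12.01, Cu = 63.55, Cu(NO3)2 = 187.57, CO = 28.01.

n(C) = 9.266 / 12.01 = 0.77152 mol.
Reaction (1): C→CO ratio 2:2 ⇒ n(CO) = 0.77152 mol.
Reaction (2): CO→Cu ratio 1:1 ⇒ n(Cu) = 0.77152 mol.
Reaction (3): Cu→Cu(NO3)2 ratio 1:1 ⇒ n(Cu(NO3)2) = 0.77152 mol.
Mass of Cu(NO3)2 = 0.77152 × 187.57 = 144.71 g.

144.7 g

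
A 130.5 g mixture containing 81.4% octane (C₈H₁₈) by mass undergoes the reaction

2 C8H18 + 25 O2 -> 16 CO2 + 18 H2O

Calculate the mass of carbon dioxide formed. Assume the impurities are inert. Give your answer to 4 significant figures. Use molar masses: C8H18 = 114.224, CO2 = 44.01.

Mass of pure C8H18 = 130.5 g × 0.814 = 106.23 g.
n(C8H18) = 106.23 g / 114.224 g/mol = 0.92999 mol.
From the equation the C8H18:CO2 mole ratio is 2:16, so n(CO2) = 0.92999 × 16/2 = 7.4399 mol.
Mass of CO2 = 7.4399 mol × 44.01 g/mol = 327.43 g.

327.4 g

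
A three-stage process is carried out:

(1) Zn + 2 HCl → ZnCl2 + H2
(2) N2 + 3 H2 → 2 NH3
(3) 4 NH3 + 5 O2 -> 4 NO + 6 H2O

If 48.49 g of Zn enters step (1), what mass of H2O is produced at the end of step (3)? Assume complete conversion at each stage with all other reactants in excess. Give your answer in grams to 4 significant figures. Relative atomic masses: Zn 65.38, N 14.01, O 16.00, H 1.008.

13.36 g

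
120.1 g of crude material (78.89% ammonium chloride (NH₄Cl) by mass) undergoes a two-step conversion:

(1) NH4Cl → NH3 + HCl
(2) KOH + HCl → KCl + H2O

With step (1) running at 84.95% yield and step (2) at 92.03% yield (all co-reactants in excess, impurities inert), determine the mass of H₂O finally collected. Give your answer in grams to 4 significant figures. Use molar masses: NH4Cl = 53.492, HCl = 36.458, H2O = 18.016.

Pure NH4Cl = 120.1 × 0.7889 = 94.747 g.
n(NH4Cl) = 94.747 / 53.492 = 1.7712 mol.
Step 1 (NH4Cl:HCl = 1:1): theoretical n(HCl) = 1.7712 mol; at 84.95% yield, n(HCl) = 1.5047 mol.
Step 2 (HCl:H2O = 1:1): theoretical n(H2O) = 1.5047 mol, so theoretical mass = 1.5047 × 18.016 = 27.108 g.
At 92.03% yield, actual mass of H2O = 27.108 × 0.9203 = 24.948 g.

24.95 g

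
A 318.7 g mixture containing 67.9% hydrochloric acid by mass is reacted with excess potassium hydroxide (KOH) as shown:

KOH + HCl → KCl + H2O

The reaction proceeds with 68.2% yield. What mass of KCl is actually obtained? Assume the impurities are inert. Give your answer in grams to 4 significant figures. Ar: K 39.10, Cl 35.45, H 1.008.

Pure HCl available = 318.7 g × 0.679 = 216.40 g.
M(HCl) = 1.008 + 35.45 = 36.458 g/mol.
M(KCl) = 39.10 + 35.45 = 74.55 g/mol.
n(HCl) = 216.40 g / 36.458 g/mol = 5.9355 mol.
From the equation the HCl:KCl mole ratio is 1:1, so n(KCl) = 5.9355 × 1/1 = 5.9355 mol.
Mass of KCl = 5.9355 mol × 74.55 g/mol = 442.49 g.
Actual mass collected = 442.49 g × 0.682 = 301.78 g.

301.8 g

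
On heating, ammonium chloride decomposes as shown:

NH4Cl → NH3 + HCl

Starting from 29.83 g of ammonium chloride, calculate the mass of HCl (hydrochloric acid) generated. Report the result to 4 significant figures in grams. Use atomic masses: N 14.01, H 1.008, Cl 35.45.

M(NH4Cl) = 14.01 + 4(1.008) + 35.45 = 53.492 g/mol.
M(HCl) = 1.008 + 35.45 = 36.458 g/mol.
n(NH4Cl) = 29.830 g / 53.492 g/mol = 0.55765 mol.
From the equation the NH4Cl:HCl mole ratio is 1:1, so n(HCl) = 0.55765 × 1/1 = 0.55765 mol.
Mass of HCl = 0.55765 mol × 36.458 g/mol = 20.331 g.

20.33 g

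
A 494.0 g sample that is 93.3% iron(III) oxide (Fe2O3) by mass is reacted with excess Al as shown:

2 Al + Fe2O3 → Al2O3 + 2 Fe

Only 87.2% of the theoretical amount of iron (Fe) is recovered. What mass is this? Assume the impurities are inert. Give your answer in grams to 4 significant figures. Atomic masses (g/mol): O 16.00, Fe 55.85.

281.1 g

Pure Fe2O3 available = 494.0 g × 0.933 = 460.90 g.
M(Fe2O3) = 2(55.85) + 3(16.00) = 159.70 g/mol.
M(Fe) = 55.85 g/mol.
n(Fe2O3) = 460.90 g / 159.70 g/mol = 2.8860 mol.
From the equation the Fe2O3:Fe mole ratio is 1:2, so n(Fe) = 2.8860 × 2/1 = 5.7721 mol.
Mass of Fe = 5.7721 mol × 55.85 g/mol = 322.37 g.
Actual mass collected = 322.37 g × 0.872 = 281.11 g.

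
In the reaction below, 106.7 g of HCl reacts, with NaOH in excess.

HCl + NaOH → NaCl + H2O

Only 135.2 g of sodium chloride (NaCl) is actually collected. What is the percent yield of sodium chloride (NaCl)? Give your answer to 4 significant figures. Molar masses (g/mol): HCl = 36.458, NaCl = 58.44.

79.05 %

n(HCl) = 106.70 g / 36.458 g/mol = 2.9267 mol.
From the equation the HCl:NaCl mole ratio is 1:1, so n(NaCl) = 2.9267 × 1/1 = 2.9267 mol.
Mass of NaCl = 2.9267 mol × 58.44 g/mol = 171.03 g.
This is the theoretical yield. Percent yield = 135.2 g / 171.03 g × 100% = 79.049%.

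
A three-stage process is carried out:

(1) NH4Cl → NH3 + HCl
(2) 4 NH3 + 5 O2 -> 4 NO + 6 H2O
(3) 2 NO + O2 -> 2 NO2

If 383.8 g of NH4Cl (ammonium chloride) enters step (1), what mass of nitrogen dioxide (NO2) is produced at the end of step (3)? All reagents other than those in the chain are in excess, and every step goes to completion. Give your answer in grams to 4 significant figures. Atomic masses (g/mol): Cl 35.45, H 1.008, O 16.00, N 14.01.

M(NH4Cl) = 14.01 + 4(1.008) + 35.45 = 53.492 g/mol.
M(NO2) = 14.01 + 2(16.00) = 46.01 g/mol.
n(NH4Cl) = 383.8 / 53.492 = 7.1749 mol.
Reaction (1): NH4Cl→NH3 ratio 1:1 ⇒ n(NH3) = 7.1749 mol.
Reaction (2): NH3→NO ratio 4:4 ⇒ n(NO) = 7.1749 mol.
Reaction (3): NO→NO2 ratio 2:2 ⇒ n(NO2) = 7.1749 mol.
Mass of NO2 = 7.1749 × 46.01 = 330.12 g.

330.1 g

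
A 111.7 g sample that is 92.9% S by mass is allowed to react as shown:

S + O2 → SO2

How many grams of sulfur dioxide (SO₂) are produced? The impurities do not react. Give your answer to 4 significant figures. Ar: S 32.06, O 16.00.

Mass of pure S = 111.7 g × 0.929 = 103.77 g.
M(S) = 32.06 g/mol.
M(SO2) = 32.06 + 2(16.00) = 64.06 g/mol.
n(S) = 103.77 g / 32.06 g/mol = 3.2367 mol.
From the equation the S:SO2 mole ratio is 1:1, so n(SO2) = 3.2367 × 1/1 = 3.2367 mol.
Mass of SO2 = 3.2367 mol × 64.06 g/mol = 207.34 g.

207.3 g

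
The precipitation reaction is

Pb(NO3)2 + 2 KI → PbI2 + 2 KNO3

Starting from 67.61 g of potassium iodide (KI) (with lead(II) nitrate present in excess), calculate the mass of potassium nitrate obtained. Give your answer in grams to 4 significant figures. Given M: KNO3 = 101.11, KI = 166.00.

41.18 g

n(KI) = 67.610 g / 166.00 g/mol = 0.40729 mol.
From the equation the KI:KNO3 mole ratio is 2:2, so n(KNO3) = 0.40729 × 2/2 = 0.40729 mol.
Mass of KNO3 = 0.40729 mol × 101.11 g/mol = 41.181 g.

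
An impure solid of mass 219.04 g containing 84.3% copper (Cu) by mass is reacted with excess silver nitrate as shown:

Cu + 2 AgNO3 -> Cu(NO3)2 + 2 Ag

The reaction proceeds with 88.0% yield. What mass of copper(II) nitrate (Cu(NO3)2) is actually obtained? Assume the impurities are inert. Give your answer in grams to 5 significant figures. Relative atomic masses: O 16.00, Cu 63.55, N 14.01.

Pure Cu available = 219.04 g × 0.843 = 184.651 g.
M(Cu) = 63.55 g/mol.
M(Cu(NO3)2) = 63.55 + 2(14.01) + 6(16.00) = 187.57 g/mol.
n(Cu) = 184.651 g / 63.55 g/mol = 2.90560 mol.
From the equation the Cu:Cu(NO3)2 mole ratio is 1:1, so n(Cu(NO3)2) = 2.90560 × 1/1 = 2.90560 mol.
Mass of Cu(NO3)2 = 2.90560 mol × 187.57 g/mol = 545.003 g.
Actual mass collected = 545.003 g × 0.880 = 479.603 g.

479.60 g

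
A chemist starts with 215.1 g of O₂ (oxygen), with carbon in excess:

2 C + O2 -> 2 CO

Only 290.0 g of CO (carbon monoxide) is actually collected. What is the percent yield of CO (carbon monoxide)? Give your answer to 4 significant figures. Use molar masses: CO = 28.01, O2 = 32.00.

n(O2) = 215.10 g / 32.00 g/mol = 6.7219 mol.
From the equation the O2:CO mole ratio is 1:2, so n(CO) = 6.7219 × 2/1 = 13.444 mol.
Mass of CO = 13.444 mol × 28.01 g/mol = 376.56 g.
This is the theoretical yield. Percent yield = 290.0 g / 376.56 g × 100% = 77.013%.

77.01 %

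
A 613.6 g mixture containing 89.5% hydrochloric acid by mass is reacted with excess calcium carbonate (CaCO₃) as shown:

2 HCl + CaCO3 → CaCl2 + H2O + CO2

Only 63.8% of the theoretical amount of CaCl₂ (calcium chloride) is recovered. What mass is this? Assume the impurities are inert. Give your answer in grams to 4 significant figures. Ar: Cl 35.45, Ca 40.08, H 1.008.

Pure HCl available = 613.6 g × 0.895 = 549.17 g.
M(HCl) = 1.008 + 35.45 = 36.458 g/mol.
M(CaCl2) = 40.08 + 2(35.45) = 110.98 g/mol.
n(HCl) = 549.17 g / 36.458 g/mol = 15.063 mol.
From the equation the HCl:CaCl2 mole ratio is 2:1, so n(CaCl2) = 15.063 × 1/2 = 7.5316 mol.
Mass of CaCl2 = 7.5316 mol × 110.98 g/mol = 835.85 g.
Actual mass collected = 835.85 g × 0.638 = 533.27 g.

533.3 g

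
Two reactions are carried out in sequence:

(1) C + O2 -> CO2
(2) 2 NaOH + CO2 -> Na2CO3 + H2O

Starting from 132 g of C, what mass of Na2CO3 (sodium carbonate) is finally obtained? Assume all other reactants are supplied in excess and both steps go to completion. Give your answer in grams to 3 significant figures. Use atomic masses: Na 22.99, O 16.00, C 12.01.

M(C) = 12.01 g/mol.
M(Na2CO3) = 2(22.99) + 12.01 + 3(16.00) = 105.99 g/mol.
n(C) = 132.0 / 12.01 = 10.99 mol.
Step 1 gives a 1:1 ratio of C to CO2, so n(CO2) = 10.99 mol.
In step 2 the CO2:Na2CO3 ratio is 1:1, so n(Na2CO3) = 10.99 mol.
Mass of Na2CO3 = 10.99 × 105.99 = 1165 g.

1160 g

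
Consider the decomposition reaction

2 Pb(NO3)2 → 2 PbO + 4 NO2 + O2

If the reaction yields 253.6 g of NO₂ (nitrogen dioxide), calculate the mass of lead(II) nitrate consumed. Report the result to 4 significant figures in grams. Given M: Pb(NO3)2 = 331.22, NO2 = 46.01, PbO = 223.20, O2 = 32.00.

n(NO2) = 253.60 g / 46.01 g/mol = 5.5118 mol.
From the equation the NO2:Pb(NO3)2 mole ratio is 4:2, so n(Pb(NO3)2) = 5.5118 × 2/4 = 2.7559 mol.
Mass of Pb(NO3)2 = 2.7559 mol × 331.22 g/mol = 912.82 g.

912.8 g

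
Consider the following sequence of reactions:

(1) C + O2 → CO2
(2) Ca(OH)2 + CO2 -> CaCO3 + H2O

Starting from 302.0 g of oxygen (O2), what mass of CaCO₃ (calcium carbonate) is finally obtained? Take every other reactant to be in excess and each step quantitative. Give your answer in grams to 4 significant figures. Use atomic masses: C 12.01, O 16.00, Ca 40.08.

944.6 g

M(O2) = 2(16.00) = 32.00 g/mol.
M(CaCO3) = 40.08 + 12.01 + 3(16.00) = 100.09 g/mol.
n(O2) = 302.00 / 32.00 = 9.4375 mol.
Step 1 gives a 1:1 ratio of O2 to CO2, so n(CO2) = 9.4375 mol.
In step 2 the CO2:CaCO3 ratio is 1:1, so n(CaCO3) = 9.4375 mol.
Mass of CaCO3 = 9.4375 × 100.09 = 944.60 g.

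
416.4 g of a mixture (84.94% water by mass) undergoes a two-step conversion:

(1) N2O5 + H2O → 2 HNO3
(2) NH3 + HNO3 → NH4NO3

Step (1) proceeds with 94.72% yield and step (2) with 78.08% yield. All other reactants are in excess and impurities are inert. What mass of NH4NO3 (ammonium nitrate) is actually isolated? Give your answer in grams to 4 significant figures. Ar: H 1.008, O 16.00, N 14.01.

2325 g

Pure H2O = 416.4 × 0.8494 = 353.69 g.
M(H2O) = 2(1.008) + 16.00 = 18.016 g/mol.
M(NH4NO3) = 2(14.01) + 4(1.008) + 3(16.00) = 80.052 g/mol.
n(H2O) = 353.69 / 18.016 = 19.632 mol.
Step 1 (H2O:HNO3 = 1:2): theoretical n(HNO3) = 39.264 mol; at 94.72% yield, n(HNO3) = 37.191 mol.
Step 2 (HNO3:NH4NO3 = 1:1): theoretical n(NH4NO3) = 37.191 mol, so theoretical mass = 37.191 × 80.052 = 2977.2 g.
At 78.08% yield, actual mass of NH4NO3 = 2977.2 × 0.7808 = 2324.6 g.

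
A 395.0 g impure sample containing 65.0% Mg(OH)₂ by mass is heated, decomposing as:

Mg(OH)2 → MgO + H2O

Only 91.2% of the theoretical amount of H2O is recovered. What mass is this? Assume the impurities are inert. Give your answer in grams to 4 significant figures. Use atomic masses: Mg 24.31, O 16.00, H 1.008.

72.33 g

Pure Mg(OH)2 available = 395.0 g × 0.650 = 256.75 g.
M(Mg(OH)2) = 24.31 + 2(16.00) + 2(1.008) = 58.326 g/mol.
M(H2O) = 2(1.008) + 16.00 = 18.016 g/mol.
n(Mg(OH)2) = 256.75 g / 58.326 g/mol = 4.4020 mol.
From the equation the Mg(OH)2:H2O mole ratio is 1:1, so n(H2O) = 4.4020 × 1/1 = 4.4020 mol.
Mass of H2O = 4.4020 mol × 18.016 g/mol = 79.306 g.
Actual mass collected = 79.306 g × 0.912 = 72.327 g.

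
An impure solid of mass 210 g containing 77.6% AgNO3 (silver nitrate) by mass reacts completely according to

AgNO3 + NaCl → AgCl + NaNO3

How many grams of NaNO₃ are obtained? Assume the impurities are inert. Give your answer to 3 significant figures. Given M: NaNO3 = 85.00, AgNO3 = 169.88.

81.5 g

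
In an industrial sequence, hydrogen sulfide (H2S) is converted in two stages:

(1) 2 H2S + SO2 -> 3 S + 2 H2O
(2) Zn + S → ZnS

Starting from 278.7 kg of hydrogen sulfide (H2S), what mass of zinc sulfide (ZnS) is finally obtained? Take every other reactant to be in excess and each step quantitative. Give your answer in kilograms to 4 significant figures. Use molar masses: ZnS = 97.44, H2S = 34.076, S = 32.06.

1195 kg

278.7 kg = 278700 g.
n(H2S) = 278700 / 34.076 = 8178.8 mol.
Step 1 gives a 2:3 ratio of H2S to S, so n(S) = 12268 mol.
In step 2 the S:ZnS ratio is 1:1, so n(ZnS) = 12268 mol.
Mass of ZnS = 12268 × 97.44 = 1.1954 × 10^6 g = 1195 kg.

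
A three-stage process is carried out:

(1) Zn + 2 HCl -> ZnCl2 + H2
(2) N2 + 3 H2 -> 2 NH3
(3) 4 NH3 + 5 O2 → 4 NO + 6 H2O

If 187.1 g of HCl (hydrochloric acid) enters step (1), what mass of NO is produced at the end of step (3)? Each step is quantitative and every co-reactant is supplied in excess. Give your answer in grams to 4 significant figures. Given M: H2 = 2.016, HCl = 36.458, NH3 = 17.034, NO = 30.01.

51.34 g

n(HCl) = 187.1 / 36.458 = 5.1319 mol.
Reaction (1): HCl→H2 ratio 2:1 ⇒ n(H2) = 2.5660 mol.
Reaction (2): H2→NH3 ratio 3:2 ⇒ n(NH3) = 1.7106 mol.
Reaction (3): NH3→NO ratio 4:4 ⇒ n(NO) = 1.7106 mol.
Mass of NO = 1.7106 × 30.01 = 51.336 g.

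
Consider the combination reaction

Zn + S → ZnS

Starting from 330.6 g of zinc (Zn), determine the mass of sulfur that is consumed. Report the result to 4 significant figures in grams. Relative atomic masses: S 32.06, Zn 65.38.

M(Zn) = 65.38 g/mol.
M(S) = 32.06 g/mol.
n(Zn) = 330.60 g / 65.38 g/mol = 5.0566 mol.
From the equation the Zn:S mole ratio is 1:1, so n(S) = 5.0566 × 1/1 = 5.0566 mol.
Mass of S = 5.0566 mol × 32.06 g/mol = 162.11 g.

162.1 g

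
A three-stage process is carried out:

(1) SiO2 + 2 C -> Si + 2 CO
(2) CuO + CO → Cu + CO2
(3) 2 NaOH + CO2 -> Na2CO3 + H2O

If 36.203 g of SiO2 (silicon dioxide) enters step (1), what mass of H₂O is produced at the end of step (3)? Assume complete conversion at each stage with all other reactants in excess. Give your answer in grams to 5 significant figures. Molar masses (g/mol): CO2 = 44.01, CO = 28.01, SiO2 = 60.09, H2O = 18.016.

21.709 g

n(SiO2) = 36.203 / 60.09 = 0.602480 mol.
Reaction (1): SiO2→CO ratio 1:2 ⇒ n(CO) = 1.20496 mol.
Reaction (2): CO→CO2 ratio 1:1 ⇒ n(CO2) = 1.20496 mol.
Reaction (3): CO2→H2O ratio 1:1 ⇒ n(H2O) = 1.20496 mol.
Mass of H2O = 1.20496 × 18.016 = 21.7085 g.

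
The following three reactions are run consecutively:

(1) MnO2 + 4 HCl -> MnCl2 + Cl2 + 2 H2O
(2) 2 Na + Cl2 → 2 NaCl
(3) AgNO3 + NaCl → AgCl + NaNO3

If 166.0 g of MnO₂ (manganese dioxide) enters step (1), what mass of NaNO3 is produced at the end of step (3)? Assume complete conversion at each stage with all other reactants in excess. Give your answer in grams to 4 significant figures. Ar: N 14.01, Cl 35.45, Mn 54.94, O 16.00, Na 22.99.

M(MnO2) = 54.94 + 2(16.00) = 86.94 g/mol.
M(NaNO3) = 22.99 + 14.01 + 3(16.00) = 85.00 g/mol.
n(MnO2) = 166.0 / 86.94 = 1.9094 mol.
Reaction (1): MnO2→Cl2 ratio 1:1 ⇒ n(Cl2) = 1.9094 mol.
Reaction (2): Cl2→NaCl ratio 1:2 ⇒ n(NaCl) = 3.8187 mol.
Reaction (3): NaCl→NaNO3 ratio 1:1 ⇒ n(NaNO3) = 3.8187 mol.
Mass of NaNO3 = 3.8187 × 85.00 = 324.59 g.

324.6 g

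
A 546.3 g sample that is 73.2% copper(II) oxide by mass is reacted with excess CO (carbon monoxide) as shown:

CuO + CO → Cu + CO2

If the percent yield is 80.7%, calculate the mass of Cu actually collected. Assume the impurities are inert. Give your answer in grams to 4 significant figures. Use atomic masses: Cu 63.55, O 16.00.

Pure CuO available = 546.3 g × 0.732 = 399.89 g.
M(CuO) = 63.55 + 16.00 = 79.55 g/mol.
M(Cu) = 63.55 g/mol.
n(CuO) = 399.89 g / 79.55 g/mol = 5.0269 mol.
From the equation the CuO:Cu mole ratio is 1:1, so n(Cu) = 5.0269 × 1/1 = 5.0269 mol.
Mass of Cu = 5.0269 mol × 63.55 g/mol = 319.46 g.
Actual mass collected = 319.46 g × 0.807 = 257.80 g.

257.8 g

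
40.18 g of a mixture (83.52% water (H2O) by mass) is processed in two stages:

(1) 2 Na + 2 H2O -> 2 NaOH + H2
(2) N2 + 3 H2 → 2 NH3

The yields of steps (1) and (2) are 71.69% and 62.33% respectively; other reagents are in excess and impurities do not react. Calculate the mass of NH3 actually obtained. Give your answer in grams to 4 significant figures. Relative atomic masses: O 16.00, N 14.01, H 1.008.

4.726 g

Pure H2O = 40.18 × 0.8352 = 33.558 g.
M(H2O) = 2(1.008) + 16.00 = 18.016 g/mol.
M(NH3) = 14.01 + 3(1.008) = 17.034 g/mol.
n(H2O) = 33.558 / 18.016 = 1.8627 mol.
Step 1 (H2O:H2 = 2:1): theoretical n(H2) = 0.93135 mol; at 71.69% yield, n(H2) = 0.66768 mol.
Step 2 (H2:NH3 = 3:2): theoretical n(NH3) = 0.44512 mol, so theoretical mass = 0.44512 × 17.034 = 7.5822 g.
At 62.33% yield, actual mass of NH3 = 7.5822 × 0.6233 = 4.7260 g.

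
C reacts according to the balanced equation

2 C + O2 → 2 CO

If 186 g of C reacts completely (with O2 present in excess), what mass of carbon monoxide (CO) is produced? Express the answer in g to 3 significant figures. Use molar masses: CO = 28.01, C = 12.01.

n(C) = 186.0 g / 12.01 g/mol = 15.49 mol.
From the equation the C:CO mole ratio is 2:2, so n(CO) = 15.49 × 2/2 = 15.49 mol.
Mass of CO = 15.49 mol × 28.01 g/mol = 433.8 g.

434 g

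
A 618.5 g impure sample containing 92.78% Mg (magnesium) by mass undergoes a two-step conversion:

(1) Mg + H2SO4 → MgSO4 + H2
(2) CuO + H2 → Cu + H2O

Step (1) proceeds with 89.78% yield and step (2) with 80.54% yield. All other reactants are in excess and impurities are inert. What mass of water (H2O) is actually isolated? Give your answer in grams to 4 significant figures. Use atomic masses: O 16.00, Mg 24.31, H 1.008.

Pure Mg = 618.5 × 0.9278 = 573.84 g.
M(Mg) = 24.31 g/mol.
M(H2O) = 2(1.008) + 16.00 = 18.016 g/mol.
n(Mg) = 573.84 / 24.31 = 23.605 mol.
Step 1 (Mg:H2 = 1:1): theoretical n(H2) = 23.605 mol; at 89.78% yield, n(H2) = 21.193 mol.
Step 2 (H2:H2O = 1:1): theoretical n(H2O) = 21.193 mol, so theoretical mass = 21.193 × 18.016 = 381.81 g.
At 80.54% yield, actual mass of H2O = 381.81 × 0.8054 = 307.51 g.

307.5 g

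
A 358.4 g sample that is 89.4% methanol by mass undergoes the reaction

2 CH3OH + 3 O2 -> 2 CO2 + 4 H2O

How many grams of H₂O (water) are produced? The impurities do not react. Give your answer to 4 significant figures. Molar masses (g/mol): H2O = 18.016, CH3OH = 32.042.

Mass of pure CH3OH = 358.4 g × 0.894 = 320.41 g.
n(CH3OH) = 320.41 g / 32.042 g/mol = 9.9997 mol.
From the equation the CH3OH:H2O mole ratio is 2:4, so n(H2O) = 9.9997 × 4/2 = 19.999 mol.
Mass of H2O = 19.999 mol × 18.016 g/mol = 360.31 g.

360.3 g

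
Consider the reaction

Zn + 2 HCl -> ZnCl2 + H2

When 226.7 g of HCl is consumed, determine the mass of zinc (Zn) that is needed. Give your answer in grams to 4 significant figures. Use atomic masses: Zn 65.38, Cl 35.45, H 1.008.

203.3 g

M(HCl) = 1.008 + 35.45 = 36.458 g/mol.
M(Zn) = 65.38 g/mol.
n(HCl) = 226.70 g / 36.458 g/mol = 6.2181 mol.
From the equation the HCl:Zn mole ratio is 2:1, so n(Zn) = 6.2181 × 1/2 = 3.1091 mol.
Mass of Zn = 3.1091 mol × 65.38 g/mol = 203.27 g.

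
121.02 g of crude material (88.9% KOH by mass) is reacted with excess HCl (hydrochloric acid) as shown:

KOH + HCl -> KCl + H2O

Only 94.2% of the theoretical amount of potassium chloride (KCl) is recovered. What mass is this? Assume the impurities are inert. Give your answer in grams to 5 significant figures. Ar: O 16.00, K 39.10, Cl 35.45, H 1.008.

134.66 g

Pure KOH available = 121.02 g × 0.889 = 107.587 g.
M(KOH) = 39.10 + 16.00 + 1.008 = 56.108 g/mol.
M(KCl) = 39.10 + 35.45 = 74.55 g/mol.
n(KOH) = 107.587 g / 56.108 g/mol = 1.91749 mol.
From the equation the KOH:KCl mole ratio is 1:1, so n(KCl) = 1.91749 × 1/1 = 1.91749 mol.
Mass of KCl = 1.91749 mol × 74.55 g/mol = 142.949 g.
Actual mass collected = 142.949 g × 0.942 = 134.658 g.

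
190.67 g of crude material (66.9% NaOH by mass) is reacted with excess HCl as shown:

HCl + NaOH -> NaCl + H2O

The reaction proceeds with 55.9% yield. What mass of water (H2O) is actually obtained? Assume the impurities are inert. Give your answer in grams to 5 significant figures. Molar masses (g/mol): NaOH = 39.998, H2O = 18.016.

Pure NaOH available = 190.67 g × 0.669 = 127.558 g.
n(NaOH) = 127.558 g / 39.998 g/mol = 3.18912 mol.
From the equation the NaOH:H2O mole ratio is 1:1, so n(H2O) = 3.18912 × 1/1 = 3.18912 mol.
Mass of H2O = 3.18912 mol × 18.016 g/mol = 57.4551 g.
Actual mass collected = 57.4551 g × 0.559 = 32.1174 g.

32.117 g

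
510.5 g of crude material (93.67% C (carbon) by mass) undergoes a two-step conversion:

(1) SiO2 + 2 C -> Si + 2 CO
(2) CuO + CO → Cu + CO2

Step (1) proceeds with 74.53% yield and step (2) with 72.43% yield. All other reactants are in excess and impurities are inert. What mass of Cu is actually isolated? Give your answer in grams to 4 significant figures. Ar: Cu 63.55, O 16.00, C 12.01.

1366 g

Pure C = 510.5 × 0.9367 = 478.19 g.
M(C) = 12.01 g/mol.
M(Cu) = 63.55 g/mol.
n(C) = 478.19 / 12.01 = 39.816 mol.
Step 1 (C:CO = 2:2): theoretical n(CO) = 39.816 mol; at 74.53% yield, n(CO) = 29.675 mol.
Step 2 (CO:Cu = 1:1): theoretical n(Cu) = 29.675 mol, so theoretical mass = 29.675 × 63.55 = 1885.8 g.
At 72.43% yield, actual mass of Cu = 1885.8 × 0.7243 = 1365.9 g.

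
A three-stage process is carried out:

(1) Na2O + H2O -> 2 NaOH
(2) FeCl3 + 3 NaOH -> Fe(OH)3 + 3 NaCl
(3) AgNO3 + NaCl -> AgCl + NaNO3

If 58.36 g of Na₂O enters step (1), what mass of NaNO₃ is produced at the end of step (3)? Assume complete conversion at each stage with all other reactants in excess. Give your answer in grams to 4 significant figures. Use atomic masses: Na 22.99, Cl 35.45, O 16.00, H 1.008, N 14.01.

160.1 g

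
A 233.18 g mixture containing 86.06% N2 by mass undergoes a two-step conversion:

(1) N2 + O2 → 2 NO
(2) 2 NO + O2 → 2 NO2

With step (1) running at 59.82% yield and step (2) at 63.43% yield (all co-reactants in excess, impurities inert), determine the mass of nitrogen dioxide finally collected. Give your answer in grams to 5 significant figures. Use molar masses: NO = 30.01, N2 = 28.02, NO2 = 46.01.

Pure N2 = 233.18 × 0.8606 = 200.675 g.
n(N2) = 200.675 / 28.02 = 7.16184 mol.
Step 1 (N2:NO = 1:2): theoretical n(NO) = 14.3237 mol; at 59.82% yield, n(NO) = 8.56842 mol.
Step 2 (NO:NO2 = 2:2): theoretical n(NO2) = 8.56842 mol, so theoretical mass = 8.56842 × 46.01 = 394.233 g.
At 63.43% yield, actual mass of NO2 = 394.233 × 0.6343 = 250.062 g.

250.06 g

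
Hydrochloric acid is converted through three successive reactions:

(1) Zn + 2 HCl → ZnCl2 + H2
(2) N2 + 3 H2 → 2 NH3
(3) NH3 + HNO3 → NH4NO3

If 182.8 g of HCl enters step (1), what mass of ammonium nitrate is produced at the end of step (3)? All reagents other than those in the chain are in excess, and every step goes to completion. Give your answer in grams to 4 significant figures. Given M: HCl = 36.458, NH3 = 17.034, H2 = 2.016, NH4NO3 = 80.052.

133.8 g

n(HCl) = 182.8 / 36.458 = 5.0140 mol.
Reaction (1): HCl→H2 ratio 2:1 ⇒ n(H2) = 2.5070 mol.
Reaction (2): H2→NH3 ratio 3:2 ⇒ n(NH3) = 1.6713 mol.
Reaction (3): NH3→NH4NO3 ratio 1:1 ⇒ n(NH4NO3) = 1.6713 mol.
Mass of NH4NO3 = 1.6713 × 80.052 = 133.79 g.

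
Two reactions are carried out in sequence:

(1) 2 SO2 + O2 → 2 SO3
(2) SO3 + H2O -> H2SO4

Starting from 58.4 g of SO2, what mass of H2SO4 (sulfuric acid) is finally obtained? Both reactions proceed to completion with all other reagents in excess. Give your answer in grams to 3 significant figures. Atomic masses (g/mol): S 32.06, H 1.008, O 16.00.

89.4 g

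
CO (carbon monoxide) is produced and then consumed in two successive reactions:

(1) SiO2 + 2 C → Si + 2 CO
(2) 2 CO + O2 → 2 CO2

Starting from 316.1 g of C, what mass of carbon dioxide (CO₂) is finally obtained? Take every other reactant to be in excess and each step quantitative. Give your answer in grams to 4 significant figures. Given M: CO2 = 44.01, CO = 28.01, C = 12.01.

1158 g

n(C) = 316.10 / 12.01 = 26.320 mol.
Step 1 gives a 2:2 ratio of C to CO, so n(CO) = 26.320 mol.
In step 2 the CO:CO2 ratio is 2:2, so n(CO2) = 26.320 mol.
Mass of CO2 = 26.320 × 44.01 = 1158.3 g.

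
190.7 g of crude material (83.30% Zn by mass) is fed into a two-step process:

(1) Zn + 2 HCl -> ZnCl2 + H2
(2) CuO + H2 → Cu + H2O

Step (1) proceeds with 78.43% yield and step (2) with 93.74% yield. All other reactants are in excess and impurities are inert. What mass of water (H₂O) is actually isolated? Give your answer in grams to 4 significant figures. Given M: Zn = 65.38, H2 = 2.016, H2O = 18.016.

Pure Zn = 190.7 × 0.8330 = 158.85 g.
n(Zn) = 158.85 / 65.38 = 2.4297 mol.
Step 1 (Zn:H2 = 1:1): theoretical n(H2) = 2.4297 mol; at 78.43% yield, n(H2) = 1.9056 mol.
Step 2 (H2:H2O = 1:1): theoretical n(H2O) = 1.9056 mol, so theoretical mass = 1.9056 × 18.016 = 34.331 g.
At 93.74% yield, actual mass of H2O = 34.331 × 0.9374 = 32.182 g.

32.18 g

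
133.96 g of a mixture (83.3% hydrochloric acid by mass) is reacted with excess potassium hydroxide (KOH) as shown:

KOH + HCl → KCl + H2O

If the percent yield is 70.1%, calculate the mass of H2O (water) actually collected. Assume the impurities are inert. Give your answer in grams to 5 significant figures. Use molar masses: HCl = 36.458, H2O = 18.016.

38.655 g

Pure HCl available = 133.96 g × 0.833 = 111.589 g.
n(HCl) = 111.589 g / 36.458 g/mol = 3.06075 mol.
From the equation the HCl:H2O mole ratio is 1:1, so n(H2O) = 3.06075 × 1/1 = 3.06075 mol.
Mass of H2O = 3.06075 mol × 18.016 g/mol = 55.1424 g.
Actual mass collected = 55.1424 g × 0.701 = 38.6548 g.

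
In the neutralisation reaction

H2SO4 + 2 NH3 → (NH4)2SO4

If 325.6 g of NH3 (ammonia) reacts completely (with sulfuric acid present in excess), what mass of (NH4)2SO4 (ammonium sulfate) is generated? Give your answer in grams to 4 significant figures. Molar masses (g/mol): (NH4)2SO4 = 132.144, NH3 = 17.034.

1263 g

n(NH3) = 325.60 g / 17.034 g/mol = 19.115 mol.
From the equation the NH3:(NH4)2SO4 mole ratio is 2:1, so n((NH4)2SO4) = 19.115 × 1/2 = 9.5574 mol.
Mass of (NH4)2SO4 = 9.5574 mol × 132.144 g/mol = 1262.9 g.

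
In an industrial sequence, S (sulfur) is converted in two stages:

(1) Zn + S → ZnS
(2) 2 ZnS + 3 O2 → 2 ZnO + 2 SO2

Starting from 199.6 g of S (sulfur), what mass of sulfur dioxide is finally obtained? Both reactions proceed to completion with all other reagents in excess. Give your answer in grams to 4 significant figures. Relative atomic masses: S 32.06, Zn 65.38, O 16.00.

M(S) = 32.06 g/mol.
M(SO2) = 32.06 + 2(16.00) = 64.06 g/mol.
n(S) = 199.60 / 32.06 = 6.2258 mol.
Step 1 gives a 1:1 ratio of S to ZnS, so n(ZnS) = 6.2258 mol.
In step 2 the ZnS:SO2 ratio is 2:2, so n(SO2) = 6.2258 mol.
Mass of SO2 = 6.2258 × 64.06 = 398.83 g.

398.8 g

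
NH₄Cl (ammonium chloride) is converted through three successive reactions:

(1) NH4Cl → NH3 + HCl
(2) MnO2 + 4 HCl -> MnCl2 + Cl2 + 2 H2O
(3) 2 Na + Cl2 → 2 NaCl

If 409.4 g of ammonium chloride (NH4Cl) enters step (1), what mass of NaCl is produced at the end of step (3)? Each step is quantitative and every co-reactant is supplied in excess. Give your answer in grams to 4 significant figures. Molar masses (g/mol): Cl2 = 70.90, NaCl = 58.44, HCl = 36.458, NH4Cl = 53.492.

223.6 g

n(NH4Cl) = 409.4 / 53.492 = 7.6535 mol.
Reaction (1): NH4Cl→HCl ratio 1:1 ⇒ n(HCl) = 7.6535 mol.
Reaction (2): HCl→Cl2 ratio 4:1 ⇒ n(Cl2) = 1.9134 mol.
Reaction (3): Cl2→NaCl ratio 1:2 ⇒ n(NaCl) = 3.8267 mol.
Mass of NaCl = 3.8267 × 58.44 = 223.63 g.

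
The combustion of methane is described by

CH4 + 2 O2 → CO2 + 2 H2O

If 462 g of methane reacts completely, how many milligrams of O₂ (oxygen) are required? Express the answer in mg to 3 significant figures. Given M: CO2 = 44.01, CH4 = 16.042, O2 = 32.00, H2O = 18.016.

1840000 mg

n(CH4) = 462.0 g / 16.042 g/mol = 28.80 mol.
From the equation the CH4:O2 mole ratio is 1:2, so n(O2) = 28.80 × 2/1 = 57.60 mol.
Mass of O2 = 57.60 mol × 32.00 g/mol = 1843 g.
Converting to mg: 1843 g = 1840000 mg.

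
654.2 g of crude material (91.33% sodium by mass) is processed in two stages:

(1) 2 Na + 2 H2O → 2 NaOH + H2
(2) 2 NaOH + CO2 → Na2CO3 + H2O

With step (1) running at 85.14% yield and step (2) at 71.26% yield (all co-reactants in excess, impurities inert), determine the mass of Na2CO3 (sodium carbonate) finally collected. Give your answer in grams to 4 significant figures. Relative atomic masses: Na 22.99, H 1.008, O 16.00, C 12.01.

835.6 g

Pure Na = 654.2 × 0.9133 = 597.48 g.
M(Na) = 22.99 g/mol.
M(Na2CO3) = 2(22.99) + 12.01 + 3(16.00) = 105.99 g/mol.
n(Na) = 597.48 / 22.99 = 25.989 mol.
Step 1 (Na:NaOH = 2:2): theoretical n(NaOH) = 25.989 mol; at 85.14% yield, n(NaOH) = 22.127 mol.
Step 2 (NaOH:Na2CO3 = 2:1): theoretical n(Na2CO3) = 11.063 mol, so theoretical mass = 11.063 × 105.99 = 1172.6 g.
At 71.26% yield, actual mass of Na2CO3 = 1172.6 × 0.7126 = 835.60 g.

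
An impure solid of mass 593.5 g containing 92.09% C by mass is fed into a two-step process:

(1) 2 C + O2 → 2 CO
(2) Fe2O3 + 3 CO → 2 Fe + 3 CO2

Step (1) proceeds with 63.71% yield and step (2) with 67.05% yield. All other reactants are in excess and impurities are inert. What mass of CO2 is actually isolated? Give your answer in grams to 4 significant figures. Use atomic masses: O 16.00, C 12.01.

855.6 g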